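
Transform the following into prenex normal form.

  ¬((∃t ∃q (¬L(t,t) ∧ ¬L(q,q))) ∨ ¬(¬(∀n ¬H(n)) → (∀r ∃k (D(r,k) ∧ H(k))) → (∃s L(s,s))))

∀t ∀q ∀n ∃r ∀k ∃s ((L(t,t) ∨ L(q,q)) ∧ (¬H(n) ∨ ¬D(r,k) ∨ ¬H(k) ∨ L(s,s)))

First replace A → B with ¬A ∨ B.
  ¬((∃t ∃q (¬L(t,t) ∧ ¬L(q,q))) ∨ ¬(¬¬(∀n ¬H(n)) ∨ ¬(∀r ∃k (D(r,k) ∧ H(k))) ∨ (∃s L(s,s))))
Drive negations inward (¬∀x A ≡ ∃x ¬A, ¬∃x A ≡ ∀x ¬A, De Morgan for ∧/∨):
  (∀t ∀q (L(t,t) ∨ L(q,q))) ∧ ((∀n ¬H(n)) ∨ (∃r ∀k (¬D(r,k) ∨ ¬H(k))) ∨ (∃s L(s,s)))
All bound variables are already distinct, so no renaming is needed.
Extract every quantifier outward, since the variables are now distinct and don't occur free across branches:
  ∀t ∀q ∀n ∃r ∀k ∃s ((L(t,t) ∨ L(q,q)) ∧ (¬H(n) ∨ ¬D(r,k) ∨ ¬H(k) ∨ L(s,s)))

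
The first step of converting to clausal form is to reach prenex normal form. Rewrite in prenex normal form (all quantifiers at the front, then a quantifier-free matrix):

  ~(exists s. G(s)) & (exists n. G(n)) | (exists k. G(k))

Drive negations inward (¬∀x A ≡ ∃x ¬A, ¬∃x A ≡ ∀x ¬A, De Morgan for ∧/∨):
  (forall s. ~G(s)) & (exists n. G(n)) | (exists k. G(k))
All bound variables are already distinct, so no renaming is needed.
Extract every quantifier outward, since the variables are now distinct and don't occur free across branches:
  forall s. exists n. exists k. (~G(s) & G(n) | G(k))

forall s. exists n. exists k. (~G(s) & G(n) | G(k))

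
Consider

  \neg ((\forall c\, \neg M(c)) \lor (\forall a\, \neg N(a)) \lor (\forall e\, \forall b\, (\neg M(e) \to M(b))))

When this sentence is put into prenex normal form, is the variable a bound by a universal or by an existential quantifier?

existential

Eliminate → and ↔ using ¬ and ∨.
  \neg ((\forall c\, \neg M(c)) \lor (\forall a\, \neg N(a)) \lor (\forall e\, \forall b\, (\neg \neg M(e) \lor M(b))))
Drive negations inward (¬∀x A ≡ ∃x ¬A, ¬∃x A ≡ ∀x ¬A, De Morgan for ∧/∨):
  (\exists c\, M(c)) \land (\exists a\, N(a)) \land (\exists e\, \exists b\, (\neg M(e) \land \neg M(b)))
Extract every quantifier outward, since the variables are now distinct and don't occur free across branches:
  \exists c\, \exists a\, \exists e\, \exists b\, (M(c) \land N(a) \land \neg M(e) \land \neg M(b))
The quantifier \forall a sits under an odd number of negations (counting the antecedent side of each →), so it flips to \exists a.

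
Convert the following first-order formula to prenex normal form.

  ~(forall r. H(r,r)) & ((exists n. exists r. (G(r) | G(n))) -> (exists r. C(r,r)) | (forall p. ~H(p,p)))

First replace A → B with ¬A ∨ B.
  ~(forall r. H(r,r)) & (~(exists n. exists r. (G(r) | G(n))) | (exists r. C(r,r)) | (forall p. ~H(p,p)))
Push ¬ through the quantifiers and connectives to reach negation normal form:
  (exists r. ~H(r,r)) & ((forall n. forall r. (~G(r) & ~G(n))) | (exists r. C(r,r)) | (forall p. ~H(p,p)))
Standardize variables apart so no two quantifiers bind the same name: r↦c, r↦z.
  (exists r. ~H(r,r)) & ((forall n. forall c. (~G(c) & ~G(n))) | (exists z. C(z,z)) | (forall p. ~H(p,p)))
Finally move all quantifiers to the prefix:
  exists r. forall n. forall c. exists z. forall p. (~H(r,r) & (~G(c) & ~G(n) | C(z,z) | ~H(p,p)))

exists r. forall n. forall c. exists z. forall p. (~H(r,r) & (~G(c) & ~G(n) | C(z,z) | ~H(p,p)))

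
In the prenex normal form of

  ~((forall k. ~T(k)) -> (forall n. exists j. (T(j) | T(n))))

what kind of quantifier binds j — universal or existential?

Rewrite implications/biconditionals: A → B as ¬A ∨ B.
  ~(~(forall k. ~T(k)) | (forall n. exists j. (T(j) | T(n))))
Drive negations inward (¬∀x A ≡ ∃x ¬A, ¬∃x A ≡ ∀x ¬A, De Morgan for ∧/∨):
  (forall k. ~T(k)) & (exists n. forall j. (~T(j) & ~T(n)))
All bound variables are already distinct, so no renaming is needed.
Finally move all quantifiers to the prefix:
  forall k. exists n. forall j. (~T(k) & ~T(j) & ~T(n))
The quantifier exists j sits under an odd number of negations (counting the antecedent side of each →), so it flips to forall j.

universal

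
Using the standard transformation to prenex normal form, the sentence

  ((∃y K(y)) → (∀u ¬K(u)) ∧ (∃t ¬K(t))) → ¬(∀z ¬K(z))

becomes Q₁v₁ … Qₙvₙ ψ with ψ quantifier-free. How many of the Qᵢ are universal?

1

Eliminate → and ↔ using ¬ and ∨.
  ¬(¬(∃y K(y)) ∨ (∀u ¬K(u)) ∧ (∃t ¬K(t))) ∨ ¬(∀z ¬K(z))
Drive negations inward (¬∀x A ≡ ∃x ¬A, ¬∃x A ≡ ∀x ¬A, De Morgan for ∧/∨):
  (∃y K(y)) ∧ ((∃u K(u)) ∨ (∀t K(t))) ∨ (∃z K(z))
All bound variables are already distinct, so no renaming is needed.
Pull the quantifiers to the front (each side's bound variable is not free in the other side):
  ∃y ∃u ∀t ∃z (K(y) ∧ (K(u) ∨ K(t)) ∨ K(z))
The prefix is ∃y ∃u ∀t ∃z: 1 universal, 3 existential.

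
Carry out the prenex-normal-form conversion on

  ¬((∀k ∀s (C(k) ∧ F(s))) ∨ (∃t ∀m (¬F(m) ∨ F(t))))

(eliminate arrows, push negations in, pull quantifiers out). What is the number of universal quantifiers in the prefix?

Push ¬ through the quantifiers and connectives to reach negation normal form:
  (∃k ∃s (¬C(k) ∨ ¬F(s))) ∧ (∀t ∃m (F(m) ∧ ¬F(t)))
All bound variables are already distinct, so no renaming is needed.
Pull the quantifiers to the front (each side's bound variable is not free in the other side):
  ∃k ∃s ∀t ∃m ((¬C(k) ∨ ¬F(s)) ∧ F(m) ∧ ¬F(t))
The prefix is ∃k ∃s ∀t ∃m: 1 universal, 3 existential.

1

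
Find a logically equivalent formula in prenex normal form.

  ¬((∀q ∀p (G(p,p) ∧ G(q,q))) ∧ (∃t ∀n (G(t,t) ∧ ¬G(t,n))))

Move each ¬ inward, flipping quantifiers it crosses:
  (∃q ∃p (¬G(p,p) ∨ ¬G(q,q))) ∨ (∀t ∃n (¬G(t,t) ∨ G(t,n)))
All bound variables are already distinct, so no renaming is needed.
Extract every quantifier outward, since the variables are now distinct and don't occur free across branches:
  ∃q ∃p ∀t ∃n (¬G(p,p) ∨ ¬G(q,q) ∨ ¬G(t,t) ∨ G(t,n))

∃q ∃p ∀t ∃n (¬G(p,p) ∨ ¬G(q,q) ∨ ¬G(t,t) ∨ G(t,n))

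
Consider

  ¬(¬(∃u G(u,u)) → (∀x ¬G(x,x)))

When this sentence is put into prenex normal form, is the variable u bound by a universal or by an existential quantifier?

First replace A → B with ¬A ∨ B.
  ¬(¬¬(∃u G(u,u)) ∨ (∀x ¬G(x,x)))
Drive negations inward (¬∀x A ≡ ∃x ¬A, ¬∃x A ≡ ∀x ¬A, De Morgan for ∧/∨):
  (∀u ¬G(u,u)) ∧ (∃x G(x,x))
All bound variables are already distinct, so no renaming is needed.
Extract every quantifier outward, since the variables are now distinct and don't occur free across branches:
  ∀u ∃x (¬G(u,u) ∧ G(x,x))
The quantifier ∃u sits under an odd number of negations (counting the antecedent side of each →), so it flips to ∀u.

universal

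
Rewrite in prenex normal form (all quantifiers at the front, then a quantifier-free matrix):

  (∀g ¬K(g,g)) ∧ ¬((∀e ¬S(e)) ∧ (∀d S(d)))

∀g ∃e ∃d (¬K(g,g) ∧ (S(e) ∨ ¬S(d)))

Push ¬ through the quantifiers and connectives to reach negation normal form:
  (∀g ¬K(g,g)) ∧ ((∃e S(e)) ∨ (∃d ¬S(d)))
All bound variables are already distinct, so no renaming is needed.
Finally move all quantifiers to the prefix:
  ∀g ∃e ∃d (¬K(g,g) ∧ (S(e) ∨ ¬S(d)))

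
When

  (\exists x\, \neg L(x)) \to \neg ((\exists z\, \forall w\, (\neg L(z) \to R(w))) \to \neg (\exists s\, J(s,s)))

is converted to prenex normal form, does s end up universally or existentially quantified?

First replace A → B with ¬A ∨ B.
  \neg (\exists x\, \neg L(x)) \lor \neg (\neg (\exists z\, \forall w\, (\neg \neg L(z) \lor R(w))) \lor \neg (\exists s\, J(s,s)))
Push ¬ through the quantifiers and connectives to reach negation normal form:
  (\forall x\, L(x)) \lor (\exists z\, \forall w\, (L(z) \lor R(w))) \land (\exists s\, J(s,s))
All bound variables are already distinct, so no renaming is needed.
Extract every quantifier outward, since the variables are now distinct and don't occur free across branches:
  \forall x\, \exists z\, \forall w\, \exists s\, (L(x) \lor (L(z) \lor R(w)) \land J(s,s))
The quantifier \exists s sits under an even number of negations (counting the antecedent side of each →), so it remains existential.

existential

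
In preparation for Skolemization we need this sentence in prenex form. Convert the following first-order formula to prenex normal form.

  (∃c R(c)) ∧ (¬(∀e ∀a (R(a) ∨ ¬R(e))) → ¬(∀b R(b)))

Eliminate → and ↔ using ¬ and ∨.
  (∃c R(c)) ∧ (¬¬(∀e ∀a (R(a) ∨ ¬R(e))) ∨ ¬(∀b R(b)))
Push ¬ through the quantifiers and connectives to reach negation normal form:
  (∃c R(c)) ∧ ((∀e ∀a (R(a) ∨ ¬R(e))) ∨ (∃b ¬R(b)))
All bound variables are already distinct, so no renaming is needed.
Extract every quantifier outward, since the variables are now distinct and don't occur free across branches:
  ∃c ∀e ∀a ∃b (R(c) ∧ (R(a) ∨ ¬R(e) ∨ ¬R(b)))

∃c ∀e ∀a ∃b (R(c) ∧ (R(a) ∨ ¬R(e) ∨ ¬R(b)))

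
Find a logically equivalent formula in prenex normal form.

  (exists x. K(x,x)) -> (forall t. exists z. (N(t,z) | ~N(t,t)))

Eliminate → and ↔ using ¬ and ∨.
  ~(exists x. K(x,x)) | (forall t. exists z. (N(t,z) | ~N(t,t)))
Drive negations inward (¬∀x A ≡ ∃x ¬A, ¬∃x A ≡ ∀x ¬A, De Morgan for ∧/∨):
  (forall x. ~K(x,x)) | (forall t. exists z. (N(t,z) | ~N(t,t)))
All bound variables are already distinct, so no renaming is needed.
Finally move all quantifiers to the prefix:
  forall x. forall t. exists z. (~K(x,x) | N(t,z) | ~N(t,t))

forall x. forall t. exists z. (~K(x,x) | N(t,z) | ~N(t,t))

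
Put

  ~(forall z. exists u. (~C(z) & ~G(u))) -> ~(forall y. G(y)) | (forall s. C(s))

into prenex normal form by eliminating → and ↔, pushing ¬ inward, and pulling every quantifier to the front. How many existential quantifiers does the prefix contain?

2

First replace A → B with ¬A ∨ B.
  ~~(forall z. exists u. (~C(z) & ~G(u))) | ~(forall y. G(y)) | (forall s. C(s))
Drive negations inward (¬∀x A ≡ ∃x ¬A, ¬∃x A ≡ ∀x ¬A, De Morgan for ∧/∨):
  (forall z. exists u. (~C(z) & ~G(u))) | (exists y. ~G(y)) | (forall s. C(s))
All bound variables are already distinct, so no renaming is needed.
Pull the quantifiers to the front (each side's bound variable is not free in the other side):
  forall z. exists u. exists y. forall s. (~C(z) & ~G(u) | ~G(y) | C(s))
The prefix is forall z exists u exists y forall s: 2 universal, 2 existential.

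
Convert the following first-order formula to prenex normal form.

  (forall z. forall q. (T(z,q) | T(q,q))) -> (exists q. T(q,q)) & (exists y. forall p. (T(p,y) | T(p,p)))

Eliminate → and ↔ using ¬ and ∨.
  ~(forall z. forall q. (T(z,q) | T(q,q))) | (exists q. T(q,q)) & (exists y. forall p. (T(p,y) | T(p,p)))
Drive negations inward (¬∀x A ≡ ∃x ¬A, ¬∃x A ≡ ∀x ¬A, De Morgan for ∧/∨):
  (exists z. exists q. (~T(z,q) & ~T(q,q))) | (exists q. T(q,q)) & (exists y. forall p. (T(p,y) | T(p,p)))
Give each quantifier a distinct variable: q↦s.
  (exists z. exists q. (~T(z,q) & ~T(q,q))) | (exists s. T(s,s)) & (exists y. forall p. (T(p,y) | T(p,p)))
Finally move all quantifiers to the prefix:
  exists z. exists q. exists s. exists y. forall p. (~T(z,q) & ~T(q,q) | T(s,s) & (T(p,y) | T(p,p)))

exists z. exists q. exists s. exists y. forall p. (~T(z,q) & ~T(q,q) | T(s,s) & (T(p,y) | T(p,p)))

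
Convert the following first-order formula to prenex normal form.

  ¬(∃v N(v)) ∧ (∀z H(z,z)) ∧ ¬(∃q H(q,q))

Push ¬ through the quantifiers and connectives to reach negation normal form:
  (∀v ¬N(v)) ∧ (∀z H(z,z)) ∧ (∀q ¬H(q,q))
All bound variables are already distinct, so no renaming is needed.
Pull the quantifiers to the front (each side's bound variable is not free in the other side):
  ∀v ∀z ∀q (¬N(v) ∧ H(z,z) ∧ ¬H(q,q))

∀v ∀z ∀q (¬N(v) ∧ H(z,z) ∧ ¬H(q,q))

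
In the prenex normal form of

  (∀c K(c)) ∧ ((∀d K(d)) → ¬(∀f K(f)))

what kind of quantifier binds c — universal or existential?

universal

First replace A → B with ¬A ∨ B.
  (∀c K(c)) ∧ (¬(∀d K(d)) ∨ ¬(∀f K(f)))
Drive negations inward (¬∀x A ≡ ∃x ¬A, ¬∃x A ≡ ∀x ¬A, De Morgan for ∧/∨):
  (∀c K(c)) ∧ ((∃d ¬K(d)) ∨ (∃f ¬K(f)))
All bound variables are already distinct, so no renaming is needed.
Pull the quantifiers to the front (each side's bound variable is not free in the other side):
  ∀c ∃d ∃f (K(c) ∧ (¬K(d) ∨ ¬K(f)))
The quantifier ∀c sits under an even number of negations (counting the antecedent side of each →), so it remains universal.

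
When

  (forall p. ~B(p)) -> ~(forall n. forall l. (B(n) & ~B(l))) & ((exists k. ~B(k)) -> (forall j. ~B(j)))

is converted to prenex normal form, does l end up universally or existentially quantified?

existential

First replace A → B with ¬A ∨ B.
  ~(forall p. ~B(p)) | ~(forall n. forall l. (B(n) & ~B(l))) & (~(exists k. ~B(k)) | (forall j. ~B(j)))
Drive negations inward (¬∀x A ≡ ∃x ¬A, ¬∃x A ≡ ∀x ¬A, De Morgan for ∧/∨):
  (exists p. B(p)) | (exists n. exists l. (~B(n) | B(l))) & ((forall k. B(k)) | (forall j. ~B(j)))
Finally move all quantifiers to the prefix:
  exists p. exists n. exists l. forall k. forall j. (B(p) | (~B(n) | B(l)) & (B(k) | ~B(j)))
The quantifier forall l sits under an odd number of negations (counting the antecedent side of each →), so it flips to exists l.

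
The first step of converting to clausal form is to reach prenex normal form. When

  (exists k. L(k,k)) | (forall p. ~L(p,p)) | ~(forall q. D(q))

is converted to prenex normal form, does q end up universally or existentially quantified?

Push ¬ through the quantifiers and connectives to reach negation normal form:
  (exists k. L(k,k)) | (forall p. ~L(p,p)) | (exists q. ~D(q))
All bound variables are already distinct, so no renaming is needed.
Finally move all quantifiers to the prefix:
  exists k. forall p. exists q. (L(k,k) | ~L(p,p) | ~D(q))
The quantifier forall q sits under an odd number of negations, so it flips to exists q.

existential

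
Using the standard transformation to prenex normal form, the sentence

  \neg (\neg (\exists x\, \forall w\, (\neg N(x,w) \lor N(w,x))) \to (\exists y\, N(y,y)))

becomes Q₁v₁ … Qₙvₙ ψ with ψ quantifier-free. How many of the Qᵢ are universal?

Eliminate → and ↔ using ¬ and ∨.
  \neg (\neg \neg (\exists x\, \forall w\, (\neg N(x,w) \lor N(w,x))) \lor (\exists y\, N(y,y)))
Drive negations inward (¬∀x A ≡ ∃x ¬A, ¬∃x A ≡ ∀x ¬A, De Morgan for ∧/∨):
  (\forall x\, \exists w\, (N(x,w) \land \neg N(w,x))) \land (\forall y\, \neg N(y,y))
All bound variables are already distinct, so no renaming is needed.
Extract every quantifier outward, since the variables are now distinct and don't occur free across branches:
  \forall x\, \exists w\, \forall y\, (N(x,w) \land \neg N(w,x) \land \neg N(y,y))
The prefix is \forall x \exists w \forall y: 2 universal, 1 existential.

2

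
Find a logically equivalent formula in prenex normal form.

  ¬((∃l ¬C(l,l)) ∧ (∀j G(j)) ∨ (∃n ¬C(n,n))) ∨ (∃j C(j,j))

Move each ¬ inward, flipping quantifiers it crosses:
  ((∀l C(l,l)) ∨ (∃j ¬G(j))) ∧ (∀n C(n,n)) ∨ (∃j C(j,j))
Rename bound variables to avoid capture: j↦w.
  ((∀l C(l,l)) ∨ (∃j ¬G(j))) ∧ (∀n C(n,n)) ∨ (∃w C(w,w))
Finally move all quantifiers to the prefix:
  ∀l ∃j ∀n ∃w ((C(l,l) ∨ ¬G(j)) ∧ C(n,n) ∨ C(w,w))

∀l ∃j ∀n ∃w ((C(l,l) ∨ ¬G(j)) ∧ C(n,n) ∨ C(w,w))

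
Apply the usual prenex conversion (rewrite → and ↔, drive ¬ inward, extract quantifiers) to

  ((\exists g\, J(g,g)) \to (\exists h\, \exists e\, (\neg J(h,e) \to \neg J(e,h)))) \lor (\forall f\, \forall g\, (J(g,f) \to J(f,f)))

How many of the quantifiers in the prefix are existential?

Eliminate → and ↔ using ¬ and ∨.
  \neg (\exists g\, J(g,g)) \lor (\exists h\, \exists e\, (\neg \neg J(h,e) \lor \neg J(e,h))) \lor (\forall f\, \forall g\, (\neg J(g,f) \lor J(f,f)))
Push ¬ through the quantifiers and connectives to reach negation normal form:
  (\forall g\, \neg J(g,g)) \lor (\exists h\, \exists e\, (J(h,e) \lor \neg J(e,h))) \lor (\forall f\, \forall g\, (\neg J(g,f) \lor J(f,f)))
Rename bound variables to avoid capture: g↦w.
  (\forall g\, \neg J(g,g)) \lor (\exists h\, \exists e\, (J(h,e) \lor \neg J(e,h))) \lor (\forall f\, \forall w\, (\neg J(w,f) \lor J(f,f)))
Extract every quantifier outward, since the variables are now distinct and don't occur free across branches:
  \forall g\, \exists h\, \exists e\, \forall f\, \forall w\, (\neg J(g,g) \lor J(h,e) \lor \neg J(e,h) \lor \neg J(w,f) \lor J(f,f))
The prefix is \forall g \exists h \exists e \forall f \forall w: 3 universal, 2 existential.

2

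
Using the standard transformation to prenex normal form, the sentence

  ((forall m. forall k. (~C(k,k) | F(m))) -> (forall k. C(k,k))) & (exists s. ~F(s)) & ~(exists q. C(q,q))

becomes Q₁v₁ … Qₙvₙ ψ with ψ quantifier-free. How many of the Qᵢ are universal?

2

First replace A → B with ¬A ∨ B.
  (~(forall m. forall k. (~C(k,k) | F(m))) | (forall k. C(k,k))) & (exists s. ~F(s)) & ~(exists q. C(q,q))
Push ¬ through the quantifiers and connectives to reach negation normal form:
  ((exists m. exists k. (C(k,k) & ~F(m))) | (forall k. C(k,k))) & (exists s. ~F(s)) & (forall q. ~C(q,q))
Standardize variables apart so no two quantifiers bind the same name: k↦u.
  ((exists m. exists k. (C(k,k) & ~F(m))) | (forall u. C(u,u))) & (exists s. ~F(s)) & (forall q. ~C(q,q))
Pull the quantifiers to the front (each side's bound variable is not free in the other side):
  exists m. exists k. forall u. exists s. forall q. ((C(k,k) & ~F(m) | C(u,u)) & ~F(s) & ~C(q,q))
The prefix is exists m exists k forall u exists s forall q: 2 universal, 3 existential.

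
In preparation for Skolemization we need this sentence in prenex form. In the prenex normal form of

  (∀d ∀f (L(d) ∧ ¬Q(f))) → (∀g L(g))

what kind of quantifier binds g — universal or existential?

Rewrite implications/biconditionals: A → B as ¬A ∨ B.
  ¬(∀d ∀f (L(d) ∧ ¬Q(f))) ∨ (∀g L(g))
Drive negations inward (¬∀x A ≡ ∃x ¬A, ¬∃x A ≡ ∀x ¬A, De Morgan for ∧/∨):
  (∃d ∃f (¬L(d) ∨ Q(f))) ∨ (∀g L(g))
All bound variables are already distinct, so no renaming is needed.
Extract every quantifier outward, since the variables are now distinct and don't occur free across branches:
  ∃d ∃f ∀g (¬L(d) ∨ Q(f) ∨ L(g))
The quantifier ∀g sits under an even number of negations (counting the antecedent side of each →), so it remains universal.

universal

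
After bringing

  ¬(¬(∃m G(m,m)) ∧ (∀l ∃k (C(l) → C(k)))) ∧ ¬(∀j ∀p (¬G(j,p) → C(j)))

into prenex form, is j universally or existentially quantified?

existential

First replace A → B with ¬A ∨ B.
  ¬(¬(∃m G(m,m)) ∧ (∀l ∃k (¬C(l) ∨ C(k)))) ∧ ¬(∀j ∀p (¬¬G(j,p) ∨ C(j)))
Drive negations inward (¬∀x A ≡ ∃x ¬A, ¬∃x A ≡ ∀x ¬A, De Morgan for ∧/∨):
  ((∃m G(m,m)) ∨ (∃l ∀k (C(l) ∧ ¬C(k)))) ∧ (∃j ∃p (¬G(j,p) ∧ ¬C(j)))
All bound variables are already distinct, so no renaming is needed.
Extract every quantifier outward, since the variables are now distinct and don't occur free across branches:
  ∃m ∃l ∀k ∃j ∃p ((G(m,m) ∨ C(l) ∧ ¬C(k)) ∧ ¬G(j,p) ∧ ¬C(j))
The quantifier ∀j sits under an odd number of negations (counting the antecedent side of each →), so it flips to ∃j.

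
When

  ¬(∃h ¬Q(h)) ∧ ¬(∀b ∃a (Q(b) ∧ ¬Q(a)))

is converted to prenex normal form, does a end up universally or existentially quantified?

universal

Push ¬ through the quantifiers and connectives to reach negation normal form:
  (∀h Q(h)) ∧ (∃b ∀a (¬Q(b) ∨ Q(a)))
All bound variables are already distinct, so no renaming is needed.
Pull the quantifiers to the front (each side's bound variable is not free in the other side):
  ∀h ∃b ∀a (Q(h) ∧ (¬Q(b) ∨ Q(a)))
The quantifier ∃a sits under an odd number of negations, so it flips to ∀a.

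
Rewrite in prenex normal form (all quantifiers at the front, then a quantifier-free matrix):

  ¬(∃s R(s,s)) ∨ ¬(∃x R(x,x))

Push ¬ through the quantifiers and connectives to reach negation normal form:
  (∀s ¬R(s,s)) ∨ (∀x ¬R(x,x))
All bound variables are already distinct, so no renaming is needed.
Extract every quantifier outward, since the variables are now distinct and don't occur free across branches:
  ∀s ∀x (¬R(s,s) ∨ ¬R(x,x))

∀s ∀x (¬R(s,s) ∨ ¬R(x,x))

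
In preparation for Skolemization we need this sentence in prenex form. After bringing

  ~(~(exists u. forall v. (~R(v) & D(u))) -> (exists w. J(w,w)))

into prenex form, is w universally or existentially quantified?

Rewrite implications/biconditionals: A → B as ¬A ∨ B.
  ~(~~(exists u. forall v. (~R(v) & D(u))) | (exists w. J(w,w)))
Drive negations inward (¬∀x A ≡ ∃x ¬A, ¬∃x A ≡ ∀x ¬A, De Morgan for ∧/∨):
  (forall u. exists v. (R(v) | ~D(u))) & (forall w. ~J(w,w))
All bound variables are already distinct, so no renaming is needed.
Extract every quantifier outward, since the variables are now distinct and don't occur free across branches:
  forall u. exists v. forall w. ((R(v) | ~D(u)) & ~J(w,w))
The quantifier exists w sits under an odd number of negations (counting the antecedent side of each →), so it flips to forall w.

universal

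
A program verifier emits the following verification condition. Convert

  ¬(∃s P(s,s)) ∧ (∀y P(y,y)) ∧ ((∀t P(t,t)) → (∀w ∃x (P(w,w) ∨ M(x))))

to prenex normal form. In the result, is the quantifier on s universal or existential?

universal

Rewrite implications/biconditionals: A → B as ¬A ∨ B.
  ¬(∃s P(s,s)) ∧ (∀y P(y,y)) ∧ (¬(∀t P(t,t)) ∨ (∀w ∃x (P(w,w) ∨ M(x))))
Move each ¬ inward, flipping quantifiers it crosses:
  (∀s ¬P(s,s)) ∧ (∀y P(y,y)) ∧ ((∃t ¬P(t,t)) ∨ (∀w ∃x (P(w,w) ∨ M(x))))
Extract every quantifier outward, since the variables are now distinct and don't occur free across branches:
  ∀s ∀y ∃t ∀w ∃x (¬P(s,s) ∧ P(y,y) ∧ (¬P(t,t) ∨ P(w,w) ∨ M(x)))
The quantifier ∃s sits under an odd number of negations (counting the antecedent side of each →), so it flips to ∀s.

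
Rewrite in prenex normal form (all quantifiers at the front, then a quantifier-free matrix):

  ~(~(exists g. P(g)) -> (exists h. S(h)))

Rewrite implications/biconditionals: A → B as ¬A ∨ B.
  ~(~~(exists g. P(g)) | (exists h. S(h)))
Move each ¬ inward, flipping quantifiers it crosses:
  (forall g. ~P(g)) & (forall h. ~S(h))
All bound variables are already distinct, so no renaming is needed.
Finally move all quantifiers to the prefix:
  forall g. forall h. (~P(g) & ~S(h))

forall g. forall h. (~P(g) & ~S(h))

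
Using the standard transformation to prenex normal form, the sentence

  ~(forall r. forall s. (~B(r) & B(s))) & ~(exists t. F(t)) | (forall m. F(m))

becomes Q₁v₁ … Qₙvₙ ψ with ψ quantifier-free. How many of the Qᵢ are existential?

Move each ¬ inward, flipping quantifiers it crosses:
  (exists r. exists s. (B(r) | ~B(s))) & (forall t. ~F(t)) | (forall m. F(m))
All bound variables are already distinct, so no renaming is needed.
Finally move all quantifiers to the prefix:
  exists r. exists s. forall t. forall m. ((B(r) | ~B(s)) & ~F(t) | F(m))
The prefix is exists r exists s forall t forall m: 2 universal, 2 existential.

2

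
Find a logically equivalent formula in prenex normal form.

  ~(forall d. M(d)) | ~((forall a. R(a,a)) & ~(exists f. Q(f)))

Move each ¬ inward, flipping quantifiers it crosses:
  (exists d. ~M(d)) | (exists a. ~R(a,a)) | (exists f. Q(f))
Extract every quantifier outward, since the variables are now distinct and don't occur free across branches:
  exists d. exists a. exists f. (~M(d) | ~R(a,a) | Q(f))

exists d. exists a. exists f. (~M(d) | ~R(a,a) | Q(f))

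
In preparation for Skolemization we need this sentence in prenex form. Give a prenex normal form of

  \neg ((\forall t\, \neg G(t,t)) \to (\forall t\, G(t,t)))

\forall t\, \exists q\, (\neg G(t,t) \land \neg G(q,q))

First replace A → B with ¬A ∨ B.
  \neg (\neg (\forall t\, \neg G(t,t)) \lor (\forall t\, G(t,t)))
Move each ¬ inward, flipping quantifiers it crosses:
  (\forall t\, \neg G(t,t)) \land (\exists t\, \neg G(t,t))
Standardize variables apart so no two quantifiers bind the same name: t↦q.
  (\forall t\, \neg G(t,t)) \land (\exists q\, \neg G(q,q))
Finally move all quantifiers to the prefix:
  \forall t\, \exists q\, (\neg G(t,t) \land \neg G(q,q))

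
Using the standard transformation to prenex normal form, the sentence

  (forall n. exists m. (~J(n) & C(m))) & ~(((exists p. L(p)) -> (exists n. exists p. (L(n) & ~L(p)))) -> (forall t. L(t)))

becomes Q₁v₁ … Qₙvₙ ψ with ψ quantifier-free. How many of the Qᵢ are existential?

4

First replace A → B with ¬A ∨ B.
  (forall n. exists m. (~J(n) & C(m))) & ~(~(~(exists p. L(p)) | (exists n. exists p. (L(n) & ~L(p)))) | (forall t. L(t)))
Push ¬ through the quantifiers and connectives to reach negation normal form:
  (forall n. exists m. (~J(n) & C(m))) & ((forall p. ~L(p)) | (exists n. exists p. (L(n) & ~L(p)))) & (exists t. ~L(t))
Standardize variables apart so no two quantifiers bind the same name: n↦v1, p↦c.
  (forall n. exists m. (~J(n) & C(m))) & ((forall p. ~L(p)) | (exists v1. exists c. (L(v1) & ~L(c)))) & (exists t. ~L(t))
Pull the quantifiers to the front (each side's bound variable is not free in the other side):
  forall n. exists m. forall p. exists v1. exists c. exists t. (~J(n) & C(m) & (~L(p) | L(v1) & ~L(c)) & ~L(t))
The prefix is forall n exists m forall p exists v1 exists c exists t: 2 universal, 4 existential.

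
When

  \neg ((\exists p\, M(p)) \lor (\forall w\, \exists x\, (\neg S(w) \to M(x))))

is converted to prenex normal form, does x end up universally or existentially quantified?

Eliminate → and ↔ using ¬ and ∨.
  \neg ((\exists p\, M(p)) \lor (\forall w\, \exists x\, (\neg \neg S(w) \lor M(x))))
Drive negations inward (¬∀x A ≡ ∃x ¬A, ¬∃x A ≡ ∀x ¬A, De Morgan for ∧/∨):
  (\forall p\, \neg M(p)) \land (\exists w\, \forall x\, (\neg S(w) \land \neg M(x)))
Pull the quantifiers to the front (each side's bound variable is not free in the other side):
  \forall p\, \exists w\, \forall x\, (\neg M(p) \land \neg S(w) \land \neg M(x))
The quantifier \exists x sits under an odd number of negations (counting the antecedent side of each →), so it flips to \forall x.

universal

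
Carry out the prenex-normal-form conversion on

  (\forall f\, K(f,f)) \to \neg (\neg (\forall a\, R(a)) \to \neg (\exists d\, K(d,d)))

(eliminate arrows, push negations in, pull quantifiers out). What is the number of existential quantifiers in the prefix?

3

Rewrite implications/biconditionals: A → B as ¬A ∨ B.
  \neg (\forall f\, K(f,f)) \lor \neg (\neg \neg (\forall a\, R(a)) \lor \neg (\exists d\, K(d,d)))
Drive negations inward (¬∀x A ≡ ∃x ¬A, ¬∃x A ≡ ∀x ¬A, De Morgan for ∧/∨):
  (\exists f\, \neg K(f,f)) \lor (\exists a\, \neg R(a)) \land (\exists d\, K(d,d))
All bound variables are already distinct, so no renaming is needed.
Extract every quantifier outward, since the variables are now distinct and don't occur free across branches:
  \exists f\, \exists a\, \exists d\, (\neg K(f,f) \lor \neg R(a) \land K(d,d))
The prefix is \exists f \exists a \exists d: 0 universal, 3 existential.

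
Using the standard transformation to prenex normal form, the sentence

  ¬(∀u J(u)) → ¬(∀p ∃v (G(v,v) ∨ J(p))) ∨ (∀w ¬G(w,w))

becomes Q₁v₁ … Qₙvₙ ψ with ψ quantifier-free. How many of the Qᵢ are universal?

3

Rewrite implications/biconditionals: A → B as ¬A ∨ B.
  ¬¬(∀u J(u)) ∨ ¬(∀p ∃v (G(v,v) ∨ J(p))) ∨ (∀w ¬G(w,w))
Drive negations inward (¬∀x A ≡ ∃x ¬A, ¬∃x A ≡ ∀x ¬A, De Morgan for ∧/∨):
  (∀u J(u)) ∨ (∃p ∀v (¬G(v,v) ∧ ¬J(p))) ∨ (∀w ¬G(w,w))
All bound variables are already distinct, so no renaming is needed.
Finally move all quantifiers to the prefix:
  ∀u ∃p ∀v ∀w (J(u) ∨ ¬G(v,v) ∧ ¬J(p) ∨ ¬G(w,w))
The prefix is ∀u ∃p ∀v ∀w: 3 universal, 1 existential.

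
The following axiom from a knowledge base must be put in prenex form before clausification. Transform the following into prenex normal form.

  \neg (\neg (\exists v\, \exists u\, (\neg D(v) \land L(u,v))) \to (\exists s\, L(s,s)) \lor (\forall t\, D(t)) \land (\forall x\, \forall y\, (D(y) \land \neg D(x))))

\forall v\, \forall u\, \forall s\, \exists t\, \exists x\, \exists y\, ((D(v) \lor \neg L(u,v)) \land \neg L(s,s) \land (\neg D(t) \lor \neg D(y) \lor D(x)))

Eliminate → and ↔ using ¬ and ∨.
  \neg (\neg \neg (\exists v\, \exists u\, (\neg D(v) \land L(u,v))) \lor (\exists s\, L(s,s)) \lor (\forall t\, D(t)) \land (\forall x\, \forall y\, (D(y) \land \neg D(x))))
Push ¬ through the quantifiers and connectives to reach negation normal form:
  (\forall v\, \forall u\, (D(v) \lor \neg L(u,v))) \land (\forall s\, \neg L(s,s)) \land ((\exists t\, \neg D(t)) \lor (\exists x\, \exists y\, (\neg D(y) \lor D(x))))
All bound variables are already distinct, so no renaming is needed.
Extract every quantifier outward, since the variables are now distinct and don't occur free across branches:
  \forall v\, \forall u\, \forall s\, \exists t\, \exists x\, \exists y\, ((D(v) \lor \neg L(u,v)) \land \neg L(s,s) \land (\neg D(t) \lor \neg D(y) \lor D(x)))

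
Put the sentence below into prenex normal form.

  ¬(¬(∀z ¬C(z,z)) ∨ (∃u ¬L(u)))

Move each ¬ inward, flipping quantifiers it crosses:
  (∀z ¬C(z,z)) ∧ (∀u L(u))
Pull the quantifiers to the front (each side's bound variable is not free in the other side):
  ∀z ∀u (¬C(z,z) ∧ L(u))

∀z ∀u (¬C(z,z) ∧ L(u))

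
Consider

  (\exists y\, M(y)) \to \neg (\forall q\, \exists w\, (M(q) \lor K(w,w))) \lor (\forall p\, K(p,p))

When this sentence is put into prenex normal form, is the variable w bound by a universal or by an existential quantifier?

First replace A → B with ¬A ∨ B.
  \neg (\exists y\, M(y)) \lor \neg (\forall q\, \exists w\, (M(q) \lor K(w,w))) \lor (\forall p\, K(p,p))
Drive negations inward (¬∀x A ≡ ∃x ¬A, ¬∃x A ≡ ∀x ¬A, De Morgan for ∧/∨):
  (\forall y\, \neg M(y)) \lor (\exists q\, \forall w\, (\neg M(q) \land \neg K(w,w))) \lor (\forall p\, K(p,p))
All bound variables are already distinct, so no renaming is needed.
Pull the quantifiers to the front (each side's bound variable is not free in the other side):
  \forall y\, \exists q\, \forall w\, \forall p\, (\neg M(y) \lor \neg M(q) \land \neg K(w,w) \lor K(p,p))
The quantifier \exists w sits under an odd number of negations (counting the antecedent side of each →), so it flips to \forall w.

universal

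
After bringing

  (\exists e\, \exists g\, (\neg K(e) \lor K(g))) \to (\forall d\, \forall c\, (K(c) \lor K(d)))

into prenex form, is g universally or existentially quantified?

universal

First replace A → B with ¬A ∨ B.
  \neg (\exists e\, \exists g\, (\neg K(e) \lor K(g))) \lor (\forall d\, \forall c\, (K(c) \lor K(d)))
Move each ¬ inward, flipping quantifiers it crosses:
  (\forall e\, \forall g\, (K(e) \land \neg K(g))) \lor (\forall d\, \forall c\, (K(c) \lor K(d)))
All bound variables are already distinct, so no renaming is needed.
Pull the quantifiers to the front (each side's bound variable is not free in the other side):
  \forall e\, \forall g\, \forall d\, \forall c\, (K(e) \land \neg K(g) \lor K(c) \lor K(d))
The quantifier \exists g sits under an odd number of negations (counting the antecedent side of each →), so it flips to \forall g.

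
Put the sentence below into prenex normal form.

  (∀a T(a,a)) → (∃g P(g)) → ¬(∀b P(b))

First replace A → B with ¬A ∨ B.
  ¬(∀a T(a,a)) ∨ ¬(∃g P(g)) ∨ ¬(∀b P(b))
Drive negations inward (¬∀x A ≡ ∃x ¬A, ¬∃x A ≡ ∀x ¬A, De Morgan for ∧/∨):
  (∃a ¬T(a,a)) ∨ (∀g ¬P(g)) ∨ (∃b ¬P(b))
All bound variables are already distinct, so no renaming is needed.
Extract every quantifier outward, since the variables are now distinct and don't occur free across branches:
  ∃a ∀g ∃b (¬T(a,a) ∨ ¬P(g) ∨ ¬P(b))

∃a ∀g ∃b (¬T(a,a) ∨ ¬P(g) ∨ ¬P(b))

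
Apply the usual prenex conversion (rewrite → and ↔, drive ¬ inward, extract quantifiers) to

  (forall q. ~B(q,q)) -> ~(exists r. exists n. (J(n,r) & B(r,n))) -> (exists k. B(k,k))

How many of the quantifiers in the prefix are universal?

0

Rewrite implications/biconditionals: A → B as ¬A ∨ B.
  ~(forall q. ~B(q,q)) | ~~(exists r. exists n. (J(n,r) & B(r,n))) | (exists k. B(k,k))
Drive negations inward (¬∀x A ≡ ∃x ¬A, ¬∃x A ≡ ∀x ¬A, De Morgan for ∧/∨):
  (exists q. B(q,q)) | (exists r. exists n. (J(n,r) & B(r,n))) | (exists k. B(k,k))
All bound variables are already distinct, so no renaming is needed.
Extract every quantifier outward, since the variables are now distinct and don't occur free across branches:
  exists q. exists r. exists n. exists k. (B(q,q) | J(n,r) & B(r,n) | B(k,k))
The prefix is exists q exists r exists n exists k: 0 universal, 4 existential.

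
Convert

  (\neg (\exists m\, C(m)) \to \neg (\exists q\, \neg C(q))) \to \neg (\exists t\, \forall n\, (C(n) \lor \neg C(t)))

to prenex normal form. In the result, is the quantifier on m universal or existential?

universal

Eliminate → and ↔ using ¬ and ∨.
  \neg (\neg \neg (\exists m\, C(m)) \lor \neg (\exists q\, \neg C(q))) \lor \neg (\exists t\, \forall n\, (C(n) \lor \neg C(t)))
Move each ¬ inward, flipping quantifiers it crosses:
  (\forall m\, \neg C(m)) \land (\exists q\, \neg C(q)) \lor (\forall t\, \exists n\, (\neg C(n) \land C(t)))
All bound variables are already distinct, so no renaming is needed.
Extract every quantifier outward, since the variables are now distinct and don't occur free across branches:
  \forall m\, \exists q\, \forall t\, \exists n\, (\neg C(m) \land \neg C(q) \lor \neg C(n) \land C(t))
The quantifier \exists m sits under an odd number of negations (counting the antecedent side of each →), so it flips to \forall m.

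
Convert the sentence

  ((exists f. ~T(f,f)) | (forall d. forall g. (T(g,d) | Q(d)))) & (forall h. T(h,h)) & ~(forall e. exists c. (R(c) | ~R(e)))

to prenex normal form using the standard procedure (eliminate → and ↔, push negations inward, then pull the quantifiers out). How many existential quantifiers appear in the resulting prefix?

Move each ¬ inward, flipping quantifiers it crosses:
  ((exists f. ~T(f,f)) | (forall d. forall g. (T(g,d) | Q(d)))) & (forall h. T(h,h)) & (exists e. forall c. (~R(c) & R(e)))
Extract every quantifier outward, since the variables are now distinct and don't occur free across branches:
  exists f. forall d. forall g. forall h. exists e. forall c. ((~T(f,f) | T(g,d) | Q(d)) & T(h,h) & ~R(c) & R(e))
The prefix is exists f forall d forall g forall h exists e forall c: 4 universal, 2 existential.

2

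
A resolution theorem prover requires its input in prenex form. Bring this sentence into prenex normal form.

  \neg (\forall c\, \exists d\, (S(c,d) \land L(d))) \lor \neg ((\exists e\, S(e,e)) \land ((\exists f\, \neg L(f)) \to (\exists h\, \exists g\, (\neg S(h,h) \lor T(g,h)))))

Eliminate → and ↔ using ¬ and ∨.
  \neg (\forall c\, \exists d\, (S(c,d) \land L(d))) \lor \neg ((\exists e\, S(e,e)) \land (\neg (\exists f\, \neg L(f)) \lor (\exists h\, \exists g\, (\neg S(h,h) \lor T(g,h)))))
Push ¬ through the quantifiers and connectives to reach negation normal form:
  (\exists c\, \forall d\, (\neg S(c,d) \lor \neg L(d))) \lor (\forall e\, \neg S(e,e)) \lor (\exists f\, \neg L(f)) \land (\forall h\, \forall g\, (S(h,h) \land \neg T(g,h)))
Finally move all quantifiers to the prefix:
  \exists c\, \forall d\, \forall e\, \exists f\, \forall h\, \forall g\, (\neg S(c,d) \lor \neg L(d) \lor \neg S(e,e) \lor \neg L(f) \land S(h,h) \land \neg T(g,h))

\exists c\, \forall d\, \forall e\, \exists f\, \forall h\, \forall g\, (\neg S(c,d) \lor \neg L(d) \lor \neg S(e,e) \lor \neg L(f) \land S(h,h) \land \neg T(g,h))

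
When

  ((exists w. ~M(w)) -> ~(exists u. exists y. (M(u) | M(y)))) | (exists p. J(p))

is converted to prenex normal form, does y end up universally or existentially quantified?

universal

Eliminate → and ↔ using ¬ and ∨.
  ~(exists w. ~M(w)) | ~(exists u. exists y. (M(u) | M(y))) | (exists p. J(p))
Push ¬ through the quantifiers and connectives to reach negation normal form:
  (forall w. M(w)) | (forall u. forall y. (~M(u) & ~M(y))) | (exists p. J(p))
All bound variables are already distinct, so no renaming is needed.
Extract every quantifier outward, since the variables are now distinct and don't occur free across branches:
  forall w. forall u. forall y. exists p. (M(w) | ~M(u) & ~M(y) | J(p))
The quantifier exists y sits under an odd number of negations (counting the antecedent side of each →), so it flips to forall y.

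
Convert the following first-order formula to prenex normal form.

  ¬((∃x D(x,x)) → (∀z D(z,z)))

Rewrite implications/biconditionals: A → B as ¬A ∨ B.
  ¬(¬(∃x D(x,x)) ∨ (∀z D(z,z)))
Drive negations inward (¬∀x A ≡ ∃x ¬A, ¬∃x A ≡ ∀x ¬A, De Morgan for ∧/∨):
  (∃x D(x,x)) ∧ (∃z ¬D(z,z))
All bound variables are already distinct, so no renaming is needed.
Extract every quantifier outward, since the variables are now distinct and don't occur free across branches:
  ∃x ∃z (D(x,x) ∧ ¬D(z,z))

∃x ∃z (D(x,x) ∧ ¬D(z,z))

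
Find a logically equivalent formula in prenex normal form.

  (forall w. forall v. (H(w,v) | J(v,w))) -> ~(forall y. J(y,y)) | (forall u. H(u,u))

Rewrite implications/biconditionals: A → B as ¬A ∨ B.
  ~(forall w. forall v. (H(w,v) | J(v,w))) | ~(forall y. J(y,y)) | (forall u. H(u,u))
Drive negations inward (¬∀x A ≡ ∃x ¬A, ¬∃x A ≡ ∀x ¬A, De Morgan for ∧/∨):
  (exists w. exists v. (~H(w,v) & ~J(v,w))) | (exists y. ~J(y,y)) | (forall u. H(u,u))
All bound variables are already distinct, so no renaming is needed.
Finally move all quantifiers to the prefix:
  exists w. exists v. exists y. forall u. (~H(w,v) & ~J(v,w) | ~J(y,y) | H(u,u))

exists w. exists v. exists y. forall u. (~H(w,v) & ~J(v,w) | ~J(y,y) | H(u,u))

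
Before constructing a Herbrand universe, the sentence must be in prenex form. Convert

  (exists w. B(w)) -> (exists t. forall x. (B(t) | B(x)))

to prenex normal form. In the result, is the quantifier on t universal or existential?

existential

Rewrite implications/biconditionals: A → B as ¬A ∨ B.
  ~(exists w. B(w)) | (exists t. forall x. (B(t) | B(x)))
Push ¬ through the quantifiers and connectives to reach negation normal form:
  (forall w. ~B(w)) | (exists t. forall x. (B(t) | B(x)))
Finally move all quantifiers to the prefix:
  forall w. exists t. forall x. (~B(w) | B(t) | B(x))
The quantifier exists t sits under an even number of negations (counting the antecedent side of each →), so it remains existential.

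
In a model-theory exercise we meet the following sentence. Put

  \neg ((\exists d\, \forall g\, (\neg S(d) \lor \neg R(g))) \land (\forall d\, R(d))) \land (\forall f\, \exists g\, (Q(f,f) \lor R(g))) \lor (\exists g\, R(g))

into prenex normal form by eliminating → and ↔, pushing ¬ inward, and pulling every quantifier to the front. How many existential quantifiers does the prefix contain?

Move each ¬ inward, flipping quantifiers it crosses:
  ((\forall d\, \exists g\, (S(d) \land R(g))) \lor (\exists d\, \neg R(d))) \land (\forall f\, \exists g\, (Q(f,f) \lor R(g))) \lor (\exists g\, R(g))
Rename bound variables to avoid capture: d↦w1, g↦t, g↦q.
  ((\forall d\, \exists g\, (S(d) \land R(g))) \lor (\exists w1\, \neg R(w1))) \land (\forall f\, \exists t\, (Q(f,f) \lor R(t))) \lor (\exists q\, R(q))
Pull the quantifiers to the front (each side's bound variable is not free in the other side):
  \forall d\, \exists g\, \exists w1\, \forall f\, \exists t\, \exists q\, ((S(d) \land R(g) \lor \neg R(w1)) \land (Q(f,f) \lor R(t)) \lor R(q))
The prefix is \forall d \exists g \exists w1 \forall f \exists t \exists q: 2 universal, 4 existential.

4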